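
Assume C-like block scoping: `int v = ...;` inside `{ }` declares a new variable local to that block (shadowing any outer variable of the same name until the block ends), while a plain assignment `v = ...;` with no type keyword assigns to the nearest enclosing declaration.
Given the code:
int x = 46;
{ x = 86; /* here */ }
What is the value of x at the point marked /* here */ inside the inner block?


Analyzing scoping rules:
Outer scope: declares x = 46
Inner block: 'x = 86;' has no type keyword, so it is an assignment to the outer x (no shadowing)
Inside the block, after the assignment -> 86
Result: 86

86


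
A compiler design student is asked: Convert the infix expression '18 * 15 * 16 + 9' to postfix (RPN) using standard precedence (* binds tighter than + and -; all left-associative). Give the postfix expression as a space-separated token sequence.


Applying the shunting-yard algorithm:
  Operand 18 -> output
  Push '*' onto operator stack -> op-stack: [*]
  Operand 15 -> output
  See '*' (prec 2); top '*' (prec 2) >= it -> pop '*' to output
  Push '*' onto operator stack -> op-stack: [*]
  Operand 16 -> output
  See '+' (prec 1); top '*' (prec 2) >= it -> pop '*' to output
  Push '+' onto operator stack -> op-stack: [+]
  Operand 9 -> output
  End of input: pop '+' to output
Postfix result: 18 15 * 16 * 9 +

18 15 * 16 * 9 +


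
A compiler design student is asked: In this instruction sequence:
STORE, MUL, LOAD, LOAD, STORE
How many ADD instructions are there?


Scanning instruction sequence for ADD:
  Position 1: STORE
  Position 2: MUL
  Position 3: LOAD
  Position 4: LOAD
  Position 5: STORE
Matches at positions: []
Total ADD count: 0

0


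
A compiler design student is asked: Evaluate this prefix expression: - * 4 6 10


Parsing prefix expression: - * 4 6 10
Step 1: Innermost operation '* 4 6'
  4 * 6 = 24
Step 2: Outer operation '- [24] 10'
  24 - 10 = 14

14


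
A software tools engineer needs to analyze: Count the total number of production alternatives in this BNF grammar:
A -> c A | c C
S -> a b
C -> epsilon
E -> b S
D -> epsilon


Counting alternatives per rule:
  A: 2 alternative(s)
  S: 1 alternative(s)
  C: 1 alternative(s)
  E: 1 alternative(s)
  D: 1 alternative(s)
Sum: 2 + 1 + 1 + 1 + 1 = 6

6


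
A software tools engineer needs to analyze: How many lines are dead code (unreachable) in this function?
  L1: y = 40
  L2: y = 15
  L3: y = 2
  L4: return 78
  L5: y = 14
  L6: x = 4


Analyzing control flow:
  L1: reachable (before return)
  L2: reachable (before return)
  L3: reachable (before return)
  L4: reachable (return statement)
  L5: DEAD (after return at L4)
  L6: DEAD (after return at L4)
Return at L4, total lines = 6
Dead lines: L5 through L6
Count: 2

2


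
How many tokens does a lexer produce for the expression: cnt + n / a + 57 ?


Scanning 'cnt + n / a + 57'
Token 1: 'cnt' -> identifier
Token 2: '+' -> operator
Token 3: 'n' -> identifier
Token 4: '/' -> operator
Token 5: 'a' -> identifier
Token 6: '+' -> operator
Token 7: '57' -> integer_literal
Total tokens: 7

7


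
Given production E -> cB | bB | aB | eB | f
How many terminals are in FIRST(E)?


Production: E -> cB | bB | aB | eB | f
Examining each alternative for leading terminals:
  E -> cB : first terminal = 'c'
  E -> bB : first terminal = 'b'
  E -> aB : first terminal = 'a'
  E -> eB : first terminal = 'e'
  E -> f : first terminal = 'f'
FIRST(E) = {a, b, c, e, f}
Count: 5

5


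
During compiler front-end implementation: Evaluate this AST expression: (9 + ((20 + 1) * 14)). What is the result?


Expression: (9 + ((20 + 1) * 14))
Evaluating step by step:
  20 + 1 = 21
  21 * 14 = 294
  9 + 294 = 303
Result: 303

303


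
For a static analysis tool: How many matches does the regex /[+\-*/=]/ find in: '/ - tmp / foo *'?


Pattern: /[+\-*/=]/ (operators)
Input: '/ - tmp / foo *'
Scanning for matches:
  Match 1: '/'
  Match 2: '-'
  Match 3: '/'
  Match 4: '*'
Total matches: 4

4


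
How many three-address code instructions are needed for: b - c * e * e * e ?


Expression: b - c * e * e * e
Generating three-address code (respecting * over +/- precedence):
  Instruction 1: t1 = c * e
  Instruction 2: t2 = t1 * e
  Instruction 3: t3 = t2 * e
  Instruction 4: t4 = b - t3
Total instructions: 4

4


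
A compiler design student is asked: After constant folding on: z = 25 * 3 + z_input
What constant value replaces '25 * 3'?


Identifying constant sub-expression:
  Original: z = 25 * 3 + z_input
  25 and 3 are both compile-time constants
  Evaluating: 25 * 3 = 75
  After folding: z = 75 + z_input

75


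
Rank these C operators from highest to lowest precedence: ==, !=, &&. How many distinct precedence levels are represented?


Looking up precedence for each operator:
  == -> precedence 3
  != -> precedence 3
  && -> precedence 2
Sorted highest to lowest: ==, !=, &&
Distinct precedence values: [3, 2]
Number of distinct levels: 2

2


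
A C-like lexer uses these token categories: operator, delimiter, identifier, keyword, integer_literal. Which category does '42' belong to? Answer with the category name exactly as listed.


Token: '42'
Checking categories:
  identifier: no
  integer_literal: YES
  operator: no
  keyword: no
  delimiter: no
Category: integer_literal

integer_literal


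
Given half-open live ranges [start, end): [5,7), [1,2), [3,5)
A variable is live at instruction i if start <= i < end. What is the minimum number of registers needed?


Live ranges:
  Var0: [5, 7)
  Var1: [1, 2)
  Var2: [3, 5)
Sweep-line events (position, delta, active):
  pos=1 start -> active=1
  pos=2 end -> active=0
  pos=3 start -> active=1
  pos=5 end -> active=0
  pos=5 start -> active=1
  pos=7 end -> active=0
Maximum simultaneous active: 1
Minimum registers needed: 1

1


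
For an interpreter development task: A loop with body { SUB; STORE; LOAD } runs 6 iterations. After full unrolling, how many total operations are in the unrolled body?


Loop body operations: SUB, STORE, LOAD (3 ops per iteration)
Unrolling 6 iterations:
  Iteration 1: SUB, STORE, LOAD (3 ops)
  Iteration 2: SUB, STORE, LOAD (3 ops)
  Iteration 3: SUB, STORE, LOAD (3 ops)
  Iteration 4: SUB, STORE, LOAD (3 ops)
  Iteration 5: SUB, STORE, LOAD (3 ops)
  Iteration 6: SUB, STORE, LOAD (3 ops)
Total: 6 iterations * 3 ops/iter = 18 operations

18


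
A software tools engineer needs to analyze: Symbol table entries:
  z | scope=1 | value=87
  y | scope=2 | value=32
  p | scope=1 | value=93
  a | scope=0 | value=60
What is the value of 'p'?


Searching symbol table for 'p':
  z | scope=1 | value=87
  y | scope=2 | value=32
  p | scope=1 | value=93 <- MATCH
  a | scope=0 | value=60
Found 'p' at scope 1 with value 93

93


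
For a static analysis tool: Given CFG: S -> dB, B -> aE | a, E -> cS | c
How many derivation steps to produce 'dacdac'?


Grammar: S -> dB, B -> aE | a, E -> cS | c
Deriving 'dacdac':
Step 1: S -> dB => dB
Step 2: B -> aE => daE
Step 3: E -> cS => dacS
Step 4: S -> dB => dacdB
Step 5: B -> aE => dacdaE
Step 6: E -> c => dacdac
Total derivation steps: 6

6


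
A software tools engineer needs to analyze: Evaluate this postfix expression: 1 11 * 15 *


Processing tokens left to right:
Push 1, Push 11
Pop 1 and 11, compute 1 * 11 = 11, push 11
Push 15
Pop 11 and 15, compute 11 * 15 = 165, push 165
Stack result: 165

165


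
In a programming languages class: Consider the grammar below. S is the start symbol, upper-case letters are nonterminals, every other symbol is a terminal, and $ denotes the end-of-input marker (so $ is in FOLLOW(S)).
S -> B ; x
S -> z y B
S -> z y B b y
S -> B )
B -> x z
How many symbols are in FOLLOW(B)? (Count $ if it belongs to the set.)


S is the start symbol and does not occur in any rule body, so FOLLOW(S) = {$}.
Examining every occurrence of B in a rule body:
  S -> B ; x : B is followed by terminal ';' -> add ';'
  S -> z y B : B is at the right end -> add FOLLOW(S) = {$}
  S -> z y B b y : B is followed by terminal 'b' -> add 'b'
  S -> B ) : B is followed by terminal ')' -> add ')'
  B -> x z : B does not occur in the body -> contributes nothing
FOLLOW(B) = {), ;, b, $}
Count: 4

4


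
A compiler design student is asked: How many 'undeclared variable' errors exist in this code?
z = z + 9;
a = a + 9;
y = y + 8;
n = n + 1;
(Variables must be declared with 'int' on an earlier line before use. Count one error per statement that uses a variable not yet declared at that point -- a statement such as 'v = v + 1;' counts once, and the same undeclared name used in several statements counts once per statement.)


Scanning code line by line:
  Line 1: use 'z' -> ERROR (undeclared)
  Line 2: use 'a' -> ERROR (undeclared)
  Line 3: use 'y' -> ERROR (undeclared)
  Line 4: use 'n' -> ERROR (undeclared)
Total undeclared variable errors: 4

4


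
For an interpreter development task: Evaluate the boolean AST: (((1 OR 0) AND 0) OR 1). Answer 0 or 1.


Step 1: Evaluate inner node
  1 OR 0 = 1
Step 2: Evaluate next node
  1 AND 0 = 0
Step 3: Evaluate root node
  0 OR 1 = 1

1


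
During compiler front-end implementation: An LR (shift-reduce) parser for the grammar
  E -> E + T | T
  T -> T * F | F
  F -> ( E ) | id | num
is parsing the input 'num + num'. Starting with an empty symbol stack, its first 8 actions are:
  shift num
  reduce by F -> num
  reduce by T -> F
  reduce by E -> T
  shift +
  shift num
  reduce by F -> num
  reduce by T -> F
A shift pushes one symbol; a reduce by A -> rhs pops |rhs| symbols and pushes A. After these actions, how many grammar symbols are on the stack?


Tracking the symbol stack through each action:
  Action 1: shift 'num' : push -> stack = [num] (size 1)
  Action 2: reduce by F -> num : pop 1, push F -> stack = [F] (size 1)
  Action 3: reduce by T -> F : pop 1, push T -> stack = [T] (size 1)
  Action 4: reduce by E -> T : pop 1, push E -> stack = [E] (size 1)
  Action 5: shift '+' : push -> stack = [E, +] (size 2)
  Action 6: shift 'num' : push -> stack = [E, +, num] (size 3)
  Action 7: reduce by F -> num : pop 1, push F -> stack = [E, +, F] (size 3)
  Action 8: reduce by T -> F : pop 1, push T -> stack = [E, +, T] (size 3)
Final stack size: 3

3


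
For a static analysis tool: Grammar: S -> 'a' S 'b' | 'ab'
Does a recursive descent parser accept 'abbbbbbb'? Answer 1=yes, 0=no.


Grammar accepts strings of the form a^n b^n (n >= 1)
Word: 'abbbbbbb'
Counting: 1 a's and 7 b's
Check: 1 == 7? No
Mismatch: a-count != b-count
Rejected

0


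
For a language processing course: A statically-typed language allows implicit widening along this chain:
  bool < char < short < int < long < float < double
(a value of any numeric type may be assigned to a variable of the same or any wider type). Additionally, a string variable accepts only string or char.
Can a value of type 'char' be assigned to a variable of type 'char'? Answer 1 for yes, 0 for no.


Target variable type: char
Source value type: char
Numeric ranks: char=1, char=1
Widening allowed iff rank(source) <= rank(target): 1 <= 1? Yes
Result: 1

1


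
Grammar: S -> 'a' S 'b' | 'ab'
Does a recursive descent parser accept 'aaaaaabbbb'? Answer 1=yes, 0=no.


Grammar accepts strings of the form a^n b^n (n >= 1)
Word: 'aaaaaabbbb'
Counting: 6 a's and 4 b's
Check: 6 == 4? No
Mismatch: a-count != b-count
Rejected

0


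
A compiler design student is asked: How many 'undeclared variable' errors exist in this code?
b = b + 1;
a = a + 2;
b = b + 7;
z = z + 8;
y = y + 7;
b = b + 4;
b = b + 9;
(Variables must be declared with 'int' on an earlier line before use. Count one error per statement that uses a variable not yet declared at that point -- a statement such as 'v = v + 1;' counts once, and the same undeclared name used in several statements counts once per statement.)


Scanning code line by line:
  Line 1: use 'b' -> ERROR (undeclared)
  Line 2: use 'a' -> ERROR (undeclared)
  Line 3: use 'b' -> ERROR (undeclared)
  Line 4: use 'z' -> ERROR (undeclared)
  Line 5: use 'y' -> ERROR (undeclared)
  Line 6: use 'b' -> ERROR (undeclared)
  Line 7: use 'b' -> ERROR (undeclared)
Total undeclared variable errors: 7

7


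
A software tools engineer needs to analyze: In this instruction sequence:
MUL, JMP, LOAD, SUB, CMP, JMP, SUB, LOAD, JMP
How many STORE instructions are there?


Scanning instruction sequence for STORE:
  Position 1: MUL
  Position 2: JMP
  Position 3: LOAD
  Position 4: SUB
  Position 5: CMP
  Position 6: JMP
  Position 7: SUB
  Position 8: LOAD
  Position 9: JMP
Matches at positions: []
Total STORE count: 0

0


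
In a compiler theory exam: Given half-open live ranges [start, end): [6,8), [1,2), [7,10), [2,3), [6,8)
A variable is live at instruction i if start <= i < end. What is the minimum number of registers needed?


Live ranges:
  Var0: [6, 8)
  Var1: [1, 2)
  Var2: [7, 10)
  Var3: [2, 3)
  Var4: [6, 8)
Sweep-line events (position, delta, active):
  pos=1 start -> active=1
  pos=2 end -> active=0
  pos=2 start -> active=1
  pos=3 end -> active=0
  pos=6 start -> active=1
  pos=6 start -> active=2
  pos=7 start -> active=3
  pos=8 end -> active=2
  pos=8 end -> active=1
  pos=10 end -> active=0
Maximum simultaneous active: 3
Minimum registers needed: 3

3


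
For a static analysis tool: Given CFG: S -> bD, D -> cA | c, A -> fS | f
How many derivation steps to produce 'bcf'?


Grammar: S -> bD, D -> cA | c, A -> fS | f
Deriving 'bcf':
Step 1: S -> bD => bD
Step 2: D -> cA => bcA
Step 3: A -> f => bcf
Total derivation steps: 3

3


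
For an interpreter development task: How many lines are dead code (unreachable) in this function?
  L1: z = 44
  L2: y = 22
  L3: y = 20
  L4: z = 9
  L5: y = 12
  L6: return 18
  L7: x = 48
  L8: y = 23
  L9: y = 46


Analyzing control flow:
  L1: reachable (before return)
  L2: reachable (before return)
  L3: reachable (before return)
  L4: reachable (before return)
  L5: reachable (before return)
  L6: reachable (return statement)
  L7: DEAD (after return at L6)
  L8: DEAD (after return at L6)
  L9: DEAD (after return at L6)
Return at L6, total lines = 9
Dead lines: L7 through L9
Count: 3

3


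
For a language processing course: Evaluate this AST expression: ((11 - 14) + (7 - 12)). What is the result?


Expression: ((11 - 14) + (7 - 12))
Evaluating step by step:
  11 - 14 = -3
  7 - 12 = -5
  -3 + -5 = -8
Result: -8

-8


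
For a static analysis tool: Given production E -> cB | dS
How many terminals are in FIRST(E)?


Production: E -> cB | dS
Examining each alternative for leading terminals:
  E -> cB : first terminal = 'c'
  E -> dS : first terminal = 'd'
FIRST(E) = {c, d}
Count: 2

2


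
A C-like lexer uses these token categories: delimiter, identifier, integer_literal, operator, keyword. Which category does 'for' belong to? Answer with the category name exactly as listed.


Token: 'for'
Checking categories:
  identifier: no
  integer_literal: no
  operator: no
  keyword: YES
  delimiter: no
Category: keyword

keyword


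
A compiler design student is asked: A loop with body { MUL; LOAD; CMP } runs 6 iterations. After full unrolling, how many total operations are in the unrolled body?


Loop body operations: MUL, LOAD, CMP (3 ops per iteration)
Unrolling 6 iterations:
  Iteration 1: MUL, LOAD, CMP (3 ops)
  Iteration 2: MUL, LOAD, CMP (3 ops)
  Iteration 3: MUL, LOAD, CMP (3 ops)
  Iteration 4: MUL, LOAD, CMP (3 ops)
  Iteration 5: MUL, LOAD, CMP (3 ops)
  Iteration 6: MUL, LOAD, CMP (3 ops)
Total: 6 iterations * 3 ops/iter = 18 operations

18


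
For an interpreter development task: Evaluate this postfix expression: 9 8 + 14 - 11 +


Processing tokens left to right:
Push 9, Push 8
Pop 9 and 8, compute 9 + 8 = 17, push 17
Push 14
Pop 17 and 14, compute 17 - 14 = 3, push 3
Push 11
Pop 3 and 11, compute 3 + 11 = 14, push 14
Stack result: 14

14


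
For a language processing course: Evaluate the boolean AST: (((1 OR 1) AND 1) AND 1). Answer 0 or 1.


Step 1: Evaluate inner node
  1 OR 1 = 1
Step 2: Evaluate next node
  1 AND 1 = 1
Step 3: Evaluate root node
  1 AND 1 = 1

1


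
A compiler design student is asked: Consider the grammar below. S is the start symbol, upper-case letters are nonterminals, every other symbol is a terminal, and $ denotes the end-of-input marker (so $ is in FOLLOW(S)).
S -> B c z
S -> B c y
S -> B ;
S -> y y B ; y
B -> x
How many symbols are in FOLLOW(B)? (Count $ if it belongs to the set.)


S is the start symbol and does not occur in any rule body, so FOLLOW(S) = {$}.
Examining every occurrence of B in a rule body:
  S -> B c z : B is followed by terminal 'c' -> add 'c'
  S -> B c y : B is followed by terminal 'c' -> add 'c' (already in the set)
  S -> B ; : B is followed by terminal ';' -> add ';'
  S -> y y B ; y : B is followed by terminal ';' -> add ';' (already in the set)
  B -> x : B does not occur in the body -> contributes nothing
FOLLOW(B) = {;, c}
Count: 2

2


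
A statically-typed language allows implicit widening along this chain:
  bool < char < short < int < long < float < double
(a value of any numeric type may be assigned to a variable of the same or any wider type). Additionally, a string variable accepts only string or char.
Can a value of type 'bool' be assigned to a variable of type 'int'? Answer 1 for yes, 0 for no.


Target variable type: int
Source value type: bool
Numeric ranks: bool=0, int=3
Widening allowed iff rank(source) <= rank(target): 0 <= 3? Yes
Result: 1

1


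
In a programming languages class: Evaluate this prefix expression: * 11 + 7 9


Parsing prefix expression: * 11 + 7 9
Step 1: Innermost operation '+ 7 9'
  7 + 9 = 16
Step 2: Outer operation '* 11 [16]'
  11 * 16 = 176

176


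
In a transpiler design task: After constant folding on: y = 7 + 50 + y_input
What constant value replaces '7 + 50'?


Identifying constant sub-expression:
  Original: y = 7 + 50 + y_input
  7 and 50 are both compile-time constants
  Evaluating: 7 + 50 = 57
  After folding: y = 57 + y_input

57


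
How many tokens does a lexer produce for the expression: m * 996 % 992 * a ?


Scanning 'm * 996 % 992 * a'
Token 1: 'm' -> identifier
Token 2: '*' -> operator
Token 3: '996' -> integer_literal
Token 4: '%' -> operator
Token 5: '992' -> integer_literal
Token 6: '*' -> operator
Token 7: 'a' -> identifier
Total tokens: 7

7


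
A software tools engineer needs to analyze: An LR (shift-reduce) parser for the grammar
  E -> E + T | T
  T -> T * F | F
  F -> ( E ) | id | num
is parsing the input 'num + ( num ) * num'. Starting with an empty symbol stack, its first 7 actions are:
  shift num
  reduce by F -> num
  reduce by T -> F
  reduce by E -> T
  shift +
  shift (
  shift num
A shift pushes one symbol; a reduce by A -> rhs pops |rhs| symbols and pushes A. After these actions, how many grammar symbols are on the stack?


Tracking the symbol stack through each action:
  Action 1: shift 'num' : push -> stack = [num] (size 1)
  Action 2: reduce by F -> num : pop 1, push F -> stack = [F] (size 1)
  Action 3: reduce by T -> F : pop 1, push T -> stack = [T] (size 1)
  Action 4: reduce by E -> T : pop 1, push E -> stack = [E] (size 1)
  Action 5: shift '+' : push -> stack = [E, +] (size 2)
  Action 6: shift '(' : push -> stack = [E, +, (] (size 3)
  Action 7: shift 'num' : push -> stack = [E, +, (, num] (size 4)
Final stack size: 4

4


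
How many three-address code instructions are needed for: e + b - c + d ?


Expression: e + b - c + d
Generating three-address code (respecting * over +/- precedence):
  Instruction 1: t1 = e + b
  Instruction 2: t2 = t1 - c
  Instruction 3: t3 = t2 + d
Total instructions: 3

3


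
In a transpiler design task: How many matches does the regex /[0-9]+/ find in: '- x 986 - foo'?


Pattern: /[0-9]+/ (int literals)
Input: '- x 986 - foo'
Scanning for matches:
  Match 1: '986'
Total matches: 1

1


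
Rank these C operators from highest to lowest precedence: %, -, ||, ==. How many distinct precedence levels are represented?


Looking up precedence for each operator:
  % -> precedence 6
  - -> precedence 5
  || -> precedence 1
  == -> precedence 3
Sorted highest to lowest: %, -, ==, ||
Distinct precedence values: [6, 5, 3, 1]
Number of distinct levels: 4

4


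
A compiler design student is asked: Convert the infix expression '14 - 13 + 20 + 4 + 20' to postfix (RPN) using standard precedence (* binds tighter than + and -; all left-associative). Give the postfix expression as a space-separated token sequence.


Applying the shunting-yard algorithm:
  Operand 14 -> output
  Push '-' onto operator stack -> op-stack: [-]
  Operand 13 -> output
  See '+' (prec 1); top '-' (prec 1) >= it -> pop '-' to output
  Push '+' onto operator stack -> op-stack: [+]
  Operand 20 -> output
  See '+' (prec 1); top '+' (prec 1) >= it -> pop '+' to output
  Push '+' onto operator stack -> op-stack: [+]
  Operand 4 -> output
  See '+' (prec 1); top '+' (prec 1) >= it -> pop '+' to output
  Push '+' onto operator stack -> op-stack: [+]
  Operand 20 -> output
  End of input: pop '+' to output
Postfix result: 14 13 - 20 + 4 + 20 +

14 13 - 20 + 4 + 20 +


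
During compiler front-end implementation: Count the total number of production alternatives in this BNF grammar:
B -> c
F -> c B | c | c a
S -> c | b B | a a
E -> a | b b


Counting alternatives per rule:
  B: 1 alternative(s)
  F: 3 alternative(s)
  S: 3 alternative(s)
  E: 2 alternative(s)
Sum: 1 + 3 + 3 + 2 = 9

9


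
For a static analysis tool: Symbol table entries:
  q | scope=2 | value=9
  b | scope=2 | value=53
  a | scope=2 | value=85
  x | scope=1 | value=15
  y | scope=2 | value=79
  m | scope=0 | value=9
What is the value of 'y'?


Searching symbol table for 'y':
  q | scope=2 | value=9
  b | scope=2 | value=53
  a | scope=2 | value=85
  x | scope=1 | value=15
  y | scope=2 | value=79 <- MATCH
  m | scope=0 | value=9
Found 'y' at scope 2 with value 79

79


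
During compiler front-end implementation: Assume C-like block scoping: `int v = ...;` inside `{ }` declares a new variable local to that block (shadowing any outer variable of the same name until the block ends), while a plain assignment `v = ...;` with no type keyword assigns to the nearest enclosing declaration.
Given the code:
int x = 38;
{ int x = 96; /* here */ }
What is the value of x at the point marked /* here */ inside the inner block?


Analyzing scoping rules:
Outer scope: declares x = 38
Inner block: 'int x = 96;' declares a NEW x that shadows the outer one
Inside the block the inner declaration is in scope -> 96
Result: 96

96


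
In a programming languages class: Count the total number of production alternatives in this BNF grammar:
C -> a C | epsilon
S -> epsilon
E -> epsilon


Counting alternatives per rule:
  C: 2 alternative(s)
  S: 1 alternative(s)
  E: 1 alternative(s)
Sum: 2 + 1 + 1 = 4

4


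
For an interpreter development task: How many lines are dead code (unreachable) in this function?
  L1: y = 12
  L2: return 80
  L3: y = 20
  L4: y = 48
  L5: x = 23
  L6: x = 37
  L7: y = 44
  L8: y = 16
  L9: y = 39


Analyzing control flow:
  L1: reachable (before return)
  L2: reachable (return statement)
  L3: DEAD (after return at L2)
  L4: DEAD (after return at L2)
  L5: DEAD (after return at L2)
  L6: DEAD (after return at L2)
  L7: DEAD (after return at L2)
  L8: DEAD (after return at L2)
  L9: DEAD (after return at L2)
Return at L2, total lines = 9
Dead lines: L3 through L9
Count: 7

7


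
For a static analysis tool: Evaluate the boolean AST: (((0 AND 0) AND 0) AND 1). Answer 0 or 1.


Step 1: Evaluate inner node
  0 AND 0 = 0
Step 2: Evaluate next node
  0 AND 0 = 0
Step 3: Evaluate root node
  0 AND 1 = 0

0


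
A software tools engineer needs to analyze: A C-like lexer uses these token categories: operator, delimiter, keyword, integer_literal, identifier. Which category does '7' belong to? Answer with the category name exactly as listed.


Token: '7'
Checking categories:
  identifier: no
  integer_literal: YES
  operator: no
  keyword: no
  delimiter: no
Category: integer_literal

integer_literal


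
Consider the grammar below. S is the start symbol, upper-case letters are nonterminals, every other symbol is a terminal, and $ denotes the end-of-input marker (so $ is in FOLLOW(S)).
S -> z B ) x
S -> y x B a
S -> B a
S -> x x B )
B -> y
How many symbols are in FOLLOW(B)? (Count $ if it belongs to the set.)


S is the start symbol and does not occur in any rule body, so FOLLOW(S) = {$}.
Examining every occurrence of B in a rule body:
  S -> z B ) x : B is followed by terminal ')' -> add ')'
  S -> y x B a : B is followed by terminal 'a' -> add 'a'
  S -> B a : B is followed by terminal 'a' -> add 'a' (already in the set)
  S -> x x B ) : B is followed by terminal ')' -> add ')' (already in the set)
  B -> y : B does not occur in the body -> contributes nothing
FOLLOW(B) = {), a}
Count: 2

2


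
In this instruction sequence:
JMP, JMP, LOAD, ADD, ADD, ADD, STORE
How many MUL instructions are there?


Scanning instruction sequence for MUL:
  Position 1: JMP
  Position 2: JMP
  Position 3: LOAD
  Position 4: ADD
  Position 5: ADD
  Position 6: ADD
  Position 7: STORE
Matches at positions: []
Total MUL count: 0

0


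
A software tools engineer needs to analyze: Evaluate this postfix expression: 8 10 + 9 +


Processing tokens left to right:
Push 8, Push 10
Pop 8 and 10, compute 8 + 10 = 18, push 18
Push 9
Pop 18 and 9, compute 18 + 9 = 27, push 27
Stack result: 27

27


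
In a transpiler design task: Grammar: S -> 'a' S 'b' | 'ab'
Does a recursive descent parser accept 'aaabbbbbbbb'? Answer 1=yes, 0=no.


Grammar accepts strings of the form a^n b^n (n >= 1)
Word: 'aaabbbbbbbb'
Counting: 3 a's and 8 b's
Check: 3 == 8? No
Mismatch: a-count != b-count
Rejected

0


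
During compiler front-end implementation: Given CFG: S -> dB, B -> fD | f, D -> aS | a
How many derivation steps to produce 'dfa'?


Grammar: S -> dB, B -> fD | f, D -> aS | a
Deriving 'dfa':
Step 1: S -> dB => dB
Step 2: B -> fD => dfD
Step 3: D -> a => dfa
Total derivation steps: 3

3


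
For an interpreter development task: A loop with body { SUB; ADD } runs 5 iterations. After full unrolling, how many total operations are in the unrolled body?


Loop body operations: SUB, ADD (2 ops per iteration)
Unrolling 5 iterations:
  Iteration 1: SUB, ADD (2 ops)
  Iteration 2: SUB, ADD (2 ops)
  Iteration 3: SUB, ADD (2 ops)
  Iteration 4: SUB, ADD (2 ops)
  Iteration 5: SUB, ADD (2 ops)
Total: 5 iterations * 2 ops/iter = 10 operations

10


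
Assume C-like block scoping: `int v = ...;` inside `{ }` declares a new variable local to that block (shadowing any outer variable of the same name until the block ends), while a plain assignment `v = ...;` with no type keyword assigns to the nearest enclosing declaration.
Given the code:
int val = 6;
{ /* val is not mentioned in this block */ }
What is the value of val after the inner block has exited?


Analyzing scoping rules:
Outer scope: declares val = 6
Inner block: val is neither redeclared nor assigned -> unchanged
After the block -> 6
Result: 6

6


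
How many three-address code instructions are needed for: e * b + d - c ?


Expression: e * b + d - c
Generating three-address code (respecting * over +/- precedence):
  Instruction 1: t1 = e * b
  Instruction 2: t2 = t1 + d
  Instruction 3: t3 = t2 - c
Total instructions: 3

3


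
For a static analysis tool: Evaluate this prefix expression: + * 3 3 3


Parsing prefix expression: + * 3 3 3
Step 1: Innermost operation '* 3 3'
  3 * 3 = 9
Step 2: Outer operation '+ [9] 3'
  9 + 3 = 12

12


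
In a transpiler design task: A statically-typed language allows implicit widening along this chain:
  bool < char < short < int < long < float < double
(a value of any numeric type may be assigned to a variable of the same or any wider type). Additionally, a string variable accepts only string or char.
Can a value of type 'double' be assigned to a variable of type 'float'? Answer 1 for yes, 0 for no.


Target variable type: float
Source value type: double
Numeric ranks: double=6, float=5
Widening allowed iff rank(source) <= rank(target): 6 <= 5? No
Result: 0

0


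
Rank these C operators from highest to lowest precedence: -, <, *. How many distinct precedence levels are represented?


Looking up precedence for each operator:
  - -> precedence 5
  < -> precedence 4
  * -> precedence 6
Sorted highest to lowest: *, -, <
Distinct precedence values: [6, 5, 4]
Number of distinct levels: 3

3


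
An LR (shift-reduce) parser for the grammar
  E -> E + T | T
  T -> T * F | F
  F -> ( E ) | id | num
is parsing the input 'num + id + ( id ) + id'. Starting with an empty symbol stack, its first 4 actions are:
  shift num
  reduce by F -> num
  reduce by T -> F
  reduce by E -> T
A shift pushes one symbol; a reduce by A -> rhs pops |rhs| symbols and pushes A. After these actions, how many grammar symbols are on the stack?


Tracking the symbol stack through each action:
  Action 1: shift 'num' : push -> stack = [num] (size 1)
  Action 2: reduce by F -> num : pop 1, push F -> stack = [F] (size 1)
  Action 3: reduce by T -> F : pop 1, push T -> stack = [T] (size 1)
  Action 4: reduce by E -> T : pop 1, push E -> stack = [E] (size 1)
Final stack size: 1

1


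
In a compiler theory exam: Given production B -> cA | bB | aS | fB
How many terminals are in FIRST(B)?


Production: B -> cA | bB | aS | fB
Examining each alternative for leading terminals:
  B -> cA : first terminal = 'c'
  B -> bB : first terminal = 'b'
  B -> aS : first terminal = 'a'
  B -> fB : first terminal = 'f'
FIRST(B) = {a, b, c, f}
Count: 4

4


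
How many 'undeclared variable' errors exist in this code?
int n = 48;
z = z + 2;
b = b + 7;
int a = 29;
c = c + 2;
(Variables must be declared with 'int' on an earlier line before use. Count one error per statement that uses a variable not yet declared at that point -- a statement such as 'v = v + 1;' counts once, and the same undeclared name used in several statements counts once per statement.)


Scanning code line by line:
  Line 1: declare 'n' -> declared = ['n']
  Line 2: use 'z' -> ERROR (undeclared)
  Line 3: use 'b' -> ERROR (undeclared)
  Line 4: declare 'a' -> declared = ['a', 'n']
  Line 5: use 'c' -> ERROR (undeclared)
Total undeclared variable errors: 3

3


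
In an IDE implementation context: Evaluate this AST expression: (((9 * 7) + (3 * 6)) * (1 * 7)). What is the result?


Expression: (((9 * 7) + (3 * 6)) * (1 * 7))
Evaluating step by step:
  9 * 7 = 63
  3 * 6 = 18
  63 + 18 = 81
  1 * 7 = 7
  81 * 7 = 567
Result: 567

567


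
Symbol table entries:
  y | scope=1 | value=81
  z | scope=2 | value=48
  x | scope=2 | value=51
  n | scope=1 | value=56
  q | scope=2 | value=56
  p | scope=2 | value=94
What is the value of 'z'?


Searching symbol table for 'z':
  y | scope=1 | value=81
  z | scope=2 | value=48 <- MATCH
  x | scope=2 | value=51
  n | scope=1 | value=56
  q | scope=2 | value=56
  p | scope=2 | value=94
Found 'z' at scope 2 with value 48

48


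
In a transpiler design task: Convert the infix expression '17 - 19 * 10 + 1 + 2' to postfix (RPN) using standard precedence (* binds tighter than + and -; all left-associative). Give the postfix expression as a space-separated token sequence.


Applying the shunting-yard algorithm:
  Operand 17 -> output
  Push '-' onto operator stack -> op-stack: [-]
  Operand 19 -> output
  Push '*' onto operator stack -> op-stack: [-, *]
  Operand 10 -> output
  See '+' (prec 1); top '*' (prec 2) >= it -> pop '*' to output
  See '+' (prec 1); top '-' (prec 1) >= it -> pop '-' to output
  Push '+' onto operator stack -> op-stack: [+]
  Operand 1 -> output
  See '+' (prec 1); top '+' (prec 1) >= it -> pop '+' to output
  Push '+' onto operator stack -> op-stack: [+]
  Operand 2 -> output
  End of input: pop '+' to output
Postfix result: 17 19 10 * - 1 + 2 +

17 19 10 * - 1 + 2 +


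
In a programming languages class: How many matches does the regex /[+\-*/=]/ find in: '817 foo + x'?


Pattern: /[+\-*/=]/ (operators)
Input: '817 foo + x'
Scanning for matches:
  Match 1: '+'
Total matches: 1

1


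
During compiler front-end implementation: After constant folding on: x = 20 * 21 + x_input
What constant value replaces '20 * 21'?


Identifying constant sub-expression:
  Original: x = 20 * 21 + x_input
  20 and 21 are both compile-time constants
  Evaluating: 20 * 21 = 420
  After folding: x = 420 + x_input

420


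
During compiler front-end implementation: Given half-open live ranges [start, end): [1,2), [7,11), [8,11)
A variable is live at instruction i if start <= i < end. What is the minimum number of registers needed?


Live ranges:
  Var0: [1, 2)
  Var1: [7, 11)
  Var2: [8, 11)
Sweep-line events (position, delta, active):
  pos=1 start -> active=1
  pos=2 end -> active=0
  pos=7 start -> active=1
  pos=8 start -> active=2
  pos=11 end -> active=1
  pos=11 end -> active=0
Maximum simultaneous active: 2
Minimum registers needed: 2

2


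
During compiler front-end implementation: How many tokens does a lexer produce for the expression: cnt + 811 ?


Scanning 'cnt + 811'
Token 1: 'cnt' -> identifier
Token 2: '+' -> operator
Token 3: '811' -> integer_literal
Total tokens: 3

3


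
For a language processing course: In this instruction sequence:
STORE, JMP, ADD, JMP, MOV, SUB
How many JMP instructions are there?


Scanning instruction sequence for JMP:
  Position 1: STORE
  Position 2: JMP <- MATCH
  Position 3: ADD
  Position 4: JMP <- MATCH
  Position 5: MOV
  Position 6: SUB
Matches at positions: [2, 4]
Total JMP count: 2

2


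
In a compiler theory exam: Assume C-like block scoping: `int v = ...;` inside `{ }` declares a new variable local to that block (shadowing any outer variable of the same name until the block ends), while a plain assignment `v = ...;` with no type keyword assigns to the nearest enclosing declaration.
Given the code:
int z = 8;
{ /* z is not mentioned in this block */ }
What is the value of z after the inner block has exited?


Analyzing scoping rules:
Outer scope: declares z = 8
Inner block: z is neither redeclared nor assigned -> unchanged
After the block -> 8
Result: 8

8


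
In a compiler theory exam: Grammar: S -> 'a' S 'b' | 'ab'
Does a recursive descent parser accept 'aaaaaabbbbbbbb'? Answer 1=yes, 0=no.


Grammar accepts strings of the form a^n b^n (n >= 1)
Word: 'aaaaaabbbbbbbb'
Counting: 6 a's and 8 b's
Check: 6 == 8? No
Mismatch: a-count != b-count
Rejected

0


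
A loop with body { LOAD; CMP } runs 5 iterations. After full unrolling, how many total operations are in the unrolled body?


Loop body operations: LOAD, CMP (2 ops per iteration)
Unrolling 5 iterations:
  Iteration 1: LOAD, CMP (2 ops)
  Iteration 2: LOAD, CMP (2 ops)
  Iteration 3: LOAD, CMP (2 ops)
  Iteration 4: LOAD, CMP (2 ops)
  Iteration 5: LOAD, CMP (2 ops)
Total: 5 iterations * 2 ops/iter = 10 operations

10


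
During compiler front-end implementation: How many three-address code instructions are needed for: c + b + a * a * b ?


Expression: c + b + a * a * b
Generating three-address code (respecting * over +/- precedence):
  Instruction 1: t1 = a * a
  Instruction 2: t2 = t1 * b
  Instruction 3: t3 = c + b
  Instruction 4: t4 = t3 + t2
Total instructions: 4

4


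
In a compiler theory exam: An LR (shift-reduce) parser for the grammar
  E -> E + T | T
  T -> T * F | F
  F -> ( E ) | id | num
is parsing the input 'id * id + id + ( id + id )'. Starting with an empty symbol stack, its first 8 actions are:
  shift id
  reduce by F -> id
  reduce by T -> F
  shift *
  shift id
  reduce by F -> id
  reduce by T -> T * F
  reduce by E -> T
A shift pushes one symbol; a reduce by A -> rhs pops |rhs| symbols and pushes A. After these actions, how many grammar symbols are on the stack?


Tracking the symbol stack through each action:
  Action 1: shift 'id' : push -> stack = [id] (size 1)
  Action 2: reduce by F -> id : pop 1, push F -> stack = [F] (size 1)
  Action 3: reduce by T -> F : pop 1, push T -> stack = [T] (size 1)
  Action 4: shift '*' : push -> stack = [T, *] (size 2)
  Action 5: shift 'id' : push -> stack = [T, *, id] (size 3)
  Action 6: reduce by F -> id : pop 1, push F -> stack = [T, *, F] (size 3)
  Action 7: reduce by T -> T * F : pop 3, push T -> stack = [T] (size 1)
  Action 8: reduce by E -> T : pop 1, push E -> stack = [E] (size 1)
Final stack size: 1

1


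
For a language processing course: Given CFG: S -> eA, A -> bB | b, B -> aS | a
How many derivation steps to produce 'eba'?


Grammar: S -> eA, A -> bB | b, B -> aS | a
Deriving 'eba':
Step 1: S -> eA => eA
Step 2: A -> bB => ebB
Step 3: B -> a => eba
Total derivation steps: 3

3


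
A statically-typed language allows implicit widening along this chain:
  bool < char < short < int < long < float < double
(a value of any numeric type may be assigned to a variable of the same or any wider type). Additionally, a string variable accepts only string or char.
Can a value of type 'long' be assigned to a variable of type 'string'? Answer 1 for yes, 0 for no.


Target variable type: string
Source value type: long
Rule: string accepts only {string, char}
  source 'long' in {string, char}? No
Result: 0

0


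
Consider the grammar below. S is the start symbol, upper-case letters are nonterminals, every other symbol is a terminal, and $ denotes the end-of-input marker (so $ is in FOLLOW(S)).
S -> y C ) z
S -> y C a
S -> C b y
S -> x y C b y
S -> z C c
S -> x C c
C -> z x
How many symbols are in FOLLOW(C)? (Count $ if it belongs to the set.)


S is the start symbol and does not occur in any rule body, so FOLLOW(S) = {$}.
Examining every occurrence of C in a rule body:
  S -> y C ) z : C is followed by terminal ')' -> add ')'
  S -> y C a : C is followed by terminal 'a' -> add 'a'
  S -> C b y : C is followed by terminal 'b' -> add 'b'
  S -> x y C b y : C is followed by terminal 'b' -> add 'b' (already in the set)
  S -> z C c : C is followed by terminal 'c' -> add 'c'
  S -> x C c : C is followed by terminal 'c' -> add 'c' (already in the set)
  C -> z x : C does not occur in the body -> contributes nothing
FOLLOW(C) = {), a, b, c}
Count: 4

4


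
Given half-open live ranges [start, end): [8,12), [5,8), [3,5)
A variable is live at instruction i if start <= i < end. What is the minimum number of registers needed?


Live ranges:
  Var0: [8, 12)
  Var1: [5, 8)
  Var2: [3, 5)
Sweep-line events (position, delta, active):
  pos=3 start -> active=1
  pos=5 end -> active=0
  pos=5 start -> active=1
  pos=8 end -> active=0
  pos=8 start -> active=1
  pos=12 end -> active=0
Maximum simultaneous active: 1
Minimum registers needed: 1

1


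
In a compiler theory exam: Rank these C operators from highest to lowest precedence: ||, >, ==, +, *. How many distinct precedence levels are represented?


Looking up precedence for each operator:
  || -> precedence 1
  > -> precedence 4
  == -> precedence 3
  + -> precedence 5
  * -> precedence 6
Sorted highest to lowest: *, +, >, ==, ||
Distinct precedence values: [6, 5, 4, 3, 1]
Number of distinct levels: 5

5


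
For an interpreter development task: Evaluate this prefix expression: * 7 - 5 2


Parsing prefix expression: * 7 - 5 2
Step 1: Innermost operation '- 5 2'
  5 - 2 = 3
Step 2: Outer operation '* 7 [3]'
  7 * 3 = 21

21


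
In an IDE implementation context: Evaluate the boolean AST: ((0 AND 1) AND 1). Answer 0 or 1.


Step 1: Evaluate inner node
  0 AND 1 = 0
Step 2: Evaluate root node
  0 AND 1 = 0

0


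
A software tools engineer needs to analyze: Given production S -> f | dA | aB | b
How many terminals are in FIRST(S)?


Production: S -> f | dA | aB | b
Examining each alternative for leading terminals:
  S -> f : first terminal = 'f'
  S -> dA : first terminal = 'd'
  S -> aB : first terminal = 'a'
  S -> b : first terminal = 'b'
FIRST(S) = {a, b, d, f}
Count: 4

4


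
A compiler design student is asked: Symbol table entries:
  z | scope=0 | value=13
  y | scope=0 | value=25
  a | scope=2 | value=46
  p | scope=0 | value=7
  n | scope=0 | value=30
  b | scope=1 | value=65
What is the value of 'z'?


Searching symbol table for 'z':
  z | scope=0 | value=13 <- MATCH
  y | scope=0 | value=25
  a | scope=2 | value=46
  p | scope=0 | value=7
  n | scope=0 | value=30
  b | scope=1 | value=65
Found 'z' at scope 0 with value 13

13
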